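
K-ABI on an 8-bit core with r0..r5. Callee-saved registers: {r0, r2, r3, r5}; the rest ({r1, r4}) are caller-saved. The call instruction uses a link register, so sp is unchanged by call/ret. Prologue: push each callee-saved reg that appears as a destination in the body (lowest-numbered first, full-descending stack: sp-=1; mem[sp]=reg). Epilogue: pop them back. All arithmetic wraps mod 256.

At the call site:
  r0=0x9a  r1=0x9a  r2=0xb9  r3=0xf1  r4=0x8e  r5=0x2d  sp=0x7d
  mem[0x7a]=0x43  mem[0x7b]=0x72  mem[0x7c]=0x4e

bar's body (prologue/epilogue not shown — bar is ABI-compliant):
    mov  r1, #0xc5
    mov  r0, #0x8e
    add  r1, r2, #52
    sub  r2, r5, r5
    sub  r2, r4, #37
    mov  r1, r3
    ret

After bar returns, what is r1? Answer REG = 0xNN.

REG = 0xf1

prologue: push r0 → mem[0x7c]=0x9a, sp=0x7c
prologue: push r2 → mem[0x7b]=0xb9, sp=0x7b
body[0] mov  r1, #0xc5 → r1=0xc5
body[1] mov  r0, #0x8e → r0=0x8e
body[2] add  r1, r2, #52 → r1=0xed
body[3] sub  r2, r5, r5 → r2=0x00
body[4] sub  r2, r4, #37 → r2=0x69
body[5] mov  r1, r3 → r1=0xf1
epilogue: pop r2=0xb9, sp=0x7c
epilogue: pop r0=0x9a, sp=0x7d
r1 is caller-saved → body value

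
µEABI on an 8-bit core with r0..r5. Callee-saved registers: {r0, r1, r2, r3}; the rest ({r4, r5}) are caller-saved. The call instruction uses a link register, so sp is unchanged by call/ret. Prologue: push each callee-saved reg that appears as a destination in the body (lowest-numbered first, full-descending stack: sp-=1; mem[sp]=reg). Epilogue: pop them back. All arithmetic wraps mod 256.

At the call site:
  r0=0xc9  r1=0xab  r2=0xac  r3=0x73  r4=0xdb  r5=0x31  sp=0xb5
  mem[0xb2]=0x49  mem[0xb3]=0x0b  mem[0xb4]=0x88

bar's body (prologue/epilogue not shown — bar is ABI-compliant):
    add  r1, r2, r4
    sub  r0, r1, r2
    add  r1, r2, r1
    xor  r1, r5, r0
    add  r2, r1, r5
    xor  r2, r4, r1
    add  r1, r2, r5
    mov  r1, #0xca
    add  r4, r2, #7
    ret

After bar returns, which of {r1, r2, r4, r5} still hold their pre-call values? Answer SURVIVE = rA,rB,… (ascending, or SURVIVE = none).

SURVIVE = r1,r2,r5

prologue: push r0 → mem[0xb4]=0xc9, sp=0xb4
prologue: push r1 → mem[0xb3]=0xab, sp=0xb3
prologue: push r2 → mem[0xb2]=0xac, sp=0xb2
body[0] add  r1, r2, r4 → r1=0x87
body[1] sub  r0, r1, r2 → r0=0xdb
body[2] add  r1, r2, r1 → r1=0x33
body[3] xor  r1, r5, r0 → r1=0xea
body[4] add  r2, r1, r5 → r2=0x1b
body[5] xor  r2, r4, r1 → r2=0x31
body[6] add  r1, r2, r5 → r1=0x62
body[7] mov  r1, #0xca → r1=0xca
body[8] add  r4, r2, #7 → r4=0x38
epilogue: pop r2=0xac, sp=0xb3
epilogue: pop r1=0xab, sp=0xb4
epilogue: pop r0=0xc9, sp=0xb5
r1: callee-saved, written=True
r2: callee-saved, written=True
r4: caller-saved, written=True
r5: caller-saved, written=False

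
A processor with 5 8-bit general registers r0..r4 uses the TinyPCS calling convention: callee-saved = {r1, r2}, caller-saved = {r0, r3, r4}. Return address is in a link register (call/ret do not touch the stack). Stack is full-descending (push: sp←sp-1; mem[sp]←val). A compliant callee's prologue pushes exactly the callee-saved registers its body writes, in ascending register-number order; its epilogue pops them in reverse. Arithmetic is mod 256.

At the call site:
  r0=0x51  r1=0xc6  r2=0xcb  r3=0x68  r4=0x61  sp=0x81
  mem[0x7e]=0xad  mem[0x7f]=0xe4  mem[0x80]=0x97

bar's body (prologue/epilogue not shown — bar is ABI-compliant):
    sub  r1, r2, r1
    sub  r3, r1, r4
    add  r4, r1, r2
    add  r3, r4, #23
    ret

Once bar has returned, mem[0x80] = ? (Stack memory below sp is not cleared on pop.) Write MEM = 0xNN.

prologue: push r1 → mem[0x80]=0xc6, sp=0x80
body[0] sub  r1, r2, r1 → r1=0x05
body[1] sub  r3, r1, r4 → r3=0xa4
body[2] add  r4, r1, r2 → r4=0xd0
body[3] add  r3, r4, #23 → r3=0xe7
epilogue: pop r1=0xc6, sp=0x81
prologue pushed ['r1'] at ['0x80']

MEM = 0xc6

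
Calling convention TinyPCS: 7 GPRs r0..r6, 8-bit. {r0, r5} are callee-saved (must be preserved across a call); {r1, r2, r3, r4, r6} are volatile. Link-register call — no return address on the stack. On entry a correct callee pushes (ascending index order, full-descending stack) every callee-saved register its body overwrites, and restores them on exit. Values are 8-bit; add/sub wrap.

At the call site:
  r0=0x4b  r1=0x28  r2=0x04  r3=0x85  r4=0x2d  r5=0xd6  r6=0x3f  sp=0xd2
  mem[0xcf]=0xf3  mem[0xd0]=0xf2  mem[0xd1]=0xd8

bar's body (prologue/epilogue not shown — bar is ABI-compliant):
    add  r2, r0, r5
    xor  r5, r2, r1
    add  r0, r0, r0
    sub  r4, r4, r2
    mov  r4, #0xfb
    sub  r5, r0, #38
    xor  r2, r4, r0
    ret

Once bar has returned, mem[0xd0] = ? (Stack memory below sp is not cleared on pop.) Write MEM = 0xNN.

MEM = 0xd6

prologue: push r0 → mem[0xd1]=0x4b, sp=0xd1
prologue: push r5 → mem[0xd0]=0xd6, sp=0xd0
body[0] add  r2, r0, r5 → r2=0x21
body[1] xor  r5, r2, r1 → r5=0x09
body[2] add  r0, r0, r0 → r0=0x96
body[3] sub  r4, r4, r2 → r4=0x0c
body[4] mov  r4, #0xfb → r4=0xfb
body[5] sub  r5, r0, #38 → r5=0x70
body[6] xor  r2, r4, r0 → r2=0x6d
epilogue: pop r5=0xd6, sp=0xd1
epilogue: pop r0=0x4b, sp=0xd2
prologue pushed ['r0', 'r5'] at ['0xd1', '0xd0']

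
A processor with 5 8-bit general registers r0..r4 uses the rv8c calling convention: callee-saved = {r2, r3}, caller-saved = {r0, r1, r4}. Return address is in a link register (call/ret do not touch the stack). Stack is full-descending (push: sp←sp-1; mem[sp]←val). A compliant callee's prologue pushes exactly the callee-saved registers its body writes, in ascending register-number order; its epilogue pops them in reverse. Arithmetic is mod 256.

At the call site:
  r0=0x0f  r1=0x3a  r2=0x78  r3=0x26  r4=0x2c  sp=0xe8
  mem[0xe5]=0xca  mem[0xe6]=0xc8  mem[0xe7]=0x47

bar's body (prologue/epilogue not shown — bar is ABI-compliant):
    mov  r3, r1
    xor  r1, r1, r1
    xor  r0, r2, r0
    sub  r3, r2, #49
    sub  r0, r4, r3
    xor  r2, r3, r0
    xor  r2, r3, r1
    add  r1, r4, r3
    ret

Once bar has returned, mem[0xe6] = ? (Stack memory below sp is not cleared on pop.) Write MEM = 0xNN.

MEM = 0x26

prologue: push r2 → mem[0xe7]=0x78, sp=0xe7
prologue: push r3 → mem[0xe6]=0x26, sp=0xe6
body[0] mov  r3, r1 → r3=0x3a
body[1] xor  r1, r1, r1 → r1=0x00
body[2] xor  r0, r2, r0 → r0=0x77
body[3] sub  r3, r2, #49 → r3=0x47
body[4] sub  r0, r4, r3 → r0=0xe5
body[5] xor  r2, r3, r0 → r2=0xa2
body[6] xor  r2, r3, r1 → r2=0x47
body[7] add  r1, r4, r3 → r1=0x73
epilogue: pop r3=0x26, sp=0xe7
epilogue: pop r2=0x78, sp=0xe8
prologue pushed ['r2', 'r3'] at ['0xe7', '0xe6']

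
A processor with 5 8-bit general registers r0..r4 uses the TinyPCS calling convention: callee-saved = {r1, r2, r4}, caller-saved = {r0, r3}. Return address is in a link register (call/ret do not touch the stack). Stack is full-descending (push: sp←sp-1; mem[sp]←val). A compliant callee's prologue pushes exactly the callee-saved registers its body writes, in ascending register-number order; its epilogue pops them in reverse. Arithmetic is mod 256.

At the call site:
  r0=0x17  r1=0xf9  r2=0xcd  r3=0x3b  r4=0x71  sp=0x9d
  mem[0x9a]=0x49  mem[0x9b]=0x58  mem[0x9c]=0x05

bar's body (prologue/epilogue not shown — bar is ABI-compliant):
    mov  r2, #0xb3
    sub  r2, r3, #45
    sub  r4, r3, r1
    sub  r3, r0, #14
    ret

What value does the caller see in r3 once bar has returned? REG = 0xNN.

prologue: push r2 → mem[0x9c]=0xcd, sp=0x9c
prologue: push r4 → mem[0x9b]=0x71, sp=0x9b
body[0] mov  r2, #0xb3 → r2=0xb3
body[1] sub  r2, r3, #45 → r2=0x0e
body[2] sub  r4, r3, r1 → r4=0x42
body[3] sub  r3, r0, #14 → r3=0x09
epilogue: pop r4=0x71, sp=0x9c
epilogue: pop r2=0xcd, sp=0x9d
r3 is caller-saved → body value

REG = 0x09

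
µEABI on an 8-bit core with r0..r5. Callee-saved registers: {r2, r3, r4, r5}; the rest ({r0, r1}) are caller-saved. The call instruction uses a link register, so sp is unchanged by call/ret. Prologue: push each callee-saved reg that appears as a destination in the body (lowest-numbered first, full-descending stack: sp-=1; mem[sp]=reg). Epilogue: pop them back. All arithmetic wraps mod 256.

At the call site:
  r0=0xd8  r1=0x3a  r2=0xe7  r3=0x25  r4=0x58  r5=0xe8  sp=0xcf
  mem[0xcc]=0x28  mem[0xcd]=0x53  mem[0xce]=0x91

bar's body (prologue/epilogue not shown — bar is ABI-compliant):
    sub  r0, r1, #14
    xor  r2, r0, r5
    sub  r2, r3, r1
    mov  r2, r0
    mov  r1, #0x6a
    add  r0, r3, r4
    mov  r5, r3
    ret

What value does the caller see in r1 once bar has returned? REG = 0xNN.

REG = 0x6a

prologue: push r2 -> mem[0xce]=0xe7, sp=0xce
prologue: push r5 -> mem[0xcd]=0xe8, sp=0xcd
body[0] sub  r0, r1, #14 -> r0=0x2c
body[1] xor  r2, r0, r5 -> r2=0xc4
body[2] sub  r2, r3, r1 -> r2=0xeb
body[3] mov  r2, r0 -> r2=0x2c
body[4] mov  r1, #0x6a -> r1=0x6a
body[5] add  r0, r3, r4 -> r0=0x7d
body[6] mov  r5, r3 -> r5=0x25
epilogue: pop r5=0xe8, sp=0xce
epilogue: pop r2=0xe7, sp=0xcf
r1 is caller-saved -> body value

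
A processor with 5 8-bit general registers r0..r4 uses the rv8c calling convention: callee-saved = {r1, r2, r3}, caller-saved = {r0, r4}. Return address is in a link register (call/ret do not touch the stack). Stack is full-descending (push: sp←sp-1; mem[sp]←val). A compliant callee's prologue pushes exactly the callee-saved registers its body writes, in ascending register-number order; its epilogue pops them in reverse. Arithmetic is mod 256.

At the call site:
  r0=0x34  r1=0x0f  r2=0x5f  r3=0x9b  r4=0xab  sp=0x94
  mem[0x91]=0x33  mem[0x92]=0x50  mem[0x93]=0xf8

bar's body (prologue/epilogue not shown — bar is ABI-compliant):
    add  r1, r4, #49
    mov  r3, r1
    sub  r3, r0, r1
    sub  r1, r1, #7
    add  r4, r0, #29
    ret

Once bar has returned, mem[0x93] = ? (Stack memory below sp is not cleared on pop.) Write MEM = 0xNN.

prologue: push r1 → mem[0x93]=0x0f, sp=0x93
prologue: push r3 → mem[0x92]=0x9b, sp=0x92
body[0] add  r1, r4, #49 → r1=0xdc
body[1] mov  r3, r1 → r3=0xdc
body[2] sub  r3, r0, r1 → r3=0x58
body[3] sub  r1, r1, #7 → r1=0xd5
body[4] add  r4, r0, #29 → r4=0x51
epilogue: pop r3=0x9b, sp=0x93
epilogue: pop r1=0x0f, sp=0x94
prologue pushed ['r1', 'r3'] at ['0x93', '0x92']

MEM = 0x0f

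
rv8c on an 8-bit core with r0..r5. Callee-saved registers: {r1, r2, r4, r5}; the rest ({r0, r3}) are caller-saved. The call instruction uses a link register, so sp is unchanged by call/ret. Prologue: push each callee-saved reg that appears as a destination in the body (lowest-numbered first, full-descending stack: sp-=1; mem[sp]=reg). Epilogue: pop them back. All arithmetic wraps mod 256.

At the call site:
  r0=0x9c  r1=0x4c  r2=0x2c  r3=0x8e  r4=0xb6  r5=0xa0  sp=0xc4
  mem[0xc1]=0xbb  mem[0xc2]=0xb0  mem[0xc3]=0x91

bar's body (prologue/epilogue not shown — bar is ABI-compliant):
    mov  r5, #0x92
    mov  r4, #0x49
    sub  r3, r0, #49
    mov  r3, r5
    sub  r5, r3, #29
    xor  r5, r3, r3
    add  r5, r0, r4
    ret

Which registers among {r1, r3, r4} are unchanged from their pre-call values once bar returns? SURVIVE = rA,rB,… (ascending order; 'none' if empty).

prologue: push r4 -> mem[0xc3]=0xb6, sp=0xc3
prologue: push r5 -> mem[0xc2]=0xa0, sp=0xc2
body[0] mov  r5, #0x92 -> r5=0x92
body[1] mov  r4, #0x49 -> r4=0x49
body[2] sub  r3, r0, #49 -> r3=0x6b
body[3] mov  r3, r5 -> r3=0x92
body[4] sub  r5, r3, #29 -> r5=0x75
body[5] xor  r5, r3, r3 -> r5=0x00
body[6] add  r5, r0, r4 -> r5=0xe5
epilogue: pop r5=0xa0, sp=0xc3
epilogue: pop r4=0xb6, sp=0xc4
r1: callee-saved, written=False
r3: caller-saved, written=True
r4: callee-saved, written=True

SURVIVE = r1,r4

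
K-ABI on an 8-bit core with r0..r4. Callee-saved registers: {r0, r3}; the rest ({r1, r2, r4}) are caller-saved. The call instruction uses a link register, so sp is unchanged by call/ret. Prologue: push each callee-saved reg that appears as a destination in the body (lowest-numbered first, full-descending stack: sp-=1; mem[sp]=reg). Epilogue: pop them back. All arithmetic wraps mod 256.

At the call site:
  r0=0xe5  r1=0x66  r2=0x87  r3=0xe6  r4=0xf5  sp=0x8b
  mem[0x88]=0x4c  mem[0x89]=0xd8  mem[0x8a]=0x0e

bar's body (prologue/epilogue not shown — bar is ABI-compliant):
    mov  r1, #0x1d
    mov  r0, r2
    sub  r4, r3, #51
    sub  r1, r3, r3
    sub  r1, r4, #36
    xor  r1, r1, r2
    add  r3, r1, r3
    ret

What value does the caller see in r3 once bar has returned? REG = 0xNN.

prologue: push r0 → mem[0x8a]=0xe5, sp=0x8a
prologue: push r3 → mem[0x89]=0xe6, sp=0x89
body[0] mov  r1, #0x1d → r1=0x1d
body[1] mov  r0, r2 → r0=0x87
body[2] sub  r4, r3, #51 → r4=0xb3
body[3] sub  r1, r3, r3 → r1=0x00
body[4] sub  r1, r4, #36 → r1=0x8f
body[5] xor  r1, r1, r2 → r1=0x08
body[6] add  r3, r1, r3 → r3=0xee
epilogue: pop r3=0xe6, sp=0x8a
epilogue: pop r0=0xe5, sp=0x8b
r3 is callee-saved → restored

REG = 0xe6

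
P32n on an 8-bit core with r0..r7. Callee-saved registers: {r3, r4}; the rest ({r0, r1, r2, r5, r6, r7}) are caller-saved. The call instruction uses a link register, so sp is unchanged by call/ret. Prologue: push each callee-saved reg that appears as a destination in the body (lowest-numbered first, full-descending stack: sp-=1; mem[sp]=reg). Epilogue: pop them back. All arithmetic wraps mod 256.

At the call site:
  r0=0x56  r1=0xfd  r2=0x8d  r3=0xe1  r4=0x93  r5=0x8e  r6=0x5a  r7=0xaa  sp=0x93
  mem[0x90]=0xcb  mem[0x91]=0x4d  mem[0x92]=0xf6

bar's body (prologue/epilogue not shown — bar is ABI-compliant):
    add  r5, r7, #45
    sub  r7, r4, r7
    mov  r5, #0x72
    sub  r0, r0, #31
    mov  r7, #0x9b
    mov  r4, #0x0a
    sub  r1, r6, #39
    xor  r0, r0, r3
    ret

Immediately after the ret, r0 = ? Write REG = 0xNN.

REG = 0xd6

prologue: push r4 → mem[0x92]=0x93, sp=0x92
body[0] add  r5, r7, #45 → r5=0xd7
body[1] sub  r7, r4, r7 → r7=0xe9
body[2] mov  r5, #0x72 → r5=0x72
body[3] sub  r0, r0, #31 → r0=0x37
body[4] mov  r7, #0x9b → r7=0x9b
body[5] mov  r4, #0x0a → r4=0x0a
body[6] sub  r1, r6, #39 → r1=0x33
body[7] xor  r0, r0, r3 → r0=0xd6
epilogue: pop r4=0x93, sp=0x93
r0 is caller-saved → body value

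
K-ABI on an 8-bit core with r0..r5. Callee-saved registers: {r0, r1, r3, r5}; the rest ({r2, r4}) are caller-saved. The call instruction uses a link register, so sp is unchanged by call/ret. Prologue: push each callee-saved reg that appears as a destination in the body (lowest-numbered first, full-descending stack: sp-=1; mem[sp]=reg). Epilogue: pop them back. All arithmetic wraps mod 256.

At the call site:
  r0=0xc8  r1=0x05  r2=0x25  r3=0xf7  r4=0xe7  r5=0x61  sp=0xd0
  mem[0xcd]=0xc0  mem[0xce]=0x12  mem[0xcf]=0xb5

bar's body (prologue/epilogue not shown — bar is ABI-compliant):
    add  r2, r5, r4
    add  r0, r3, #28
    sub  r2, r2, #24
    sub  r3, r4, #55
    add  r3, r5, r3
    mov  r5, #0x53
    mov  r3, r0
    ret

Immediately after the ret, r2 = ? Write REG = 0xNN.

prologue: push r0 -> mem[0xcf]=0xc8, sp=0xcf
prologue: push r3 -> mem[0xce]=0xf7, sp=0xce
prologue: push r5 -> mem[0xcd]=0x61, sp=0xcd
body[0] add  r2, r5, r4 -> r2=0x48
body[1] add  r0, r3, #28 -> r0=0x13
body[2] sub  r2, r2, #24 -> r2=0x30
body[3] sub  r3, r4, #55 -> r3=0xb0
body[4] add  r3, r5, r3 -> r3=0x11
body[5] mov  r5, #0x53 -> r5=0x53
body[6] mov  r3, r0 -> r3=0x13
epilogue: pop r5=0x61, sp=0xce
epilogue: pop r3=0xf7, sp=0xcf
epilogue: pop r0=0xc8, sp=0xd0
r2 is caller-saved -> body value

REG = 0x30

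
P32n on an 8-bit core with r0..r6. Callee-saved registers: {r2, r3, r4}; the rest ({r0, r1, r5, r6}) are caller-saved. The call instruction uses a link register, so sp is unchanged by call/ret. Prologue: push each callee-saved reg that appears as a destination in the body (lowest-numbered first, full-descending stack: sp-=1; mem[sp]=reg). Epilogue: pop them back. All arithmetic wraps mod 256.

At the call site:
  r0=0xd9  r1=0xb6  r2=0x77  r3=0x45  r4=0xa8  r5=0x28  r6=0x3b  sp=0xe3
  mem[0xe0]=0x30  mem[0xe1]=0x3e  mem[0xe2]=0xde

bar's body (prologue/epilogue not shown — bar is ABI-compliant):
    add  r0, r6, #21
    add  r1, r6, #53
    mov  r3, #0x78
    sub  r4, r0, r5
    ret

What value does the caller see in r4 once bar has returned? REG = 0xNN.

prologue: push r3 -> mem[0xe2]=0x45, sp=0xe2
prologue: push r4 -> mem[0xe1]=0xa8, sp=0xe1
body[0] add  r0, r6, #21 -> r0=0x50
body[1] add  r1, r6, #53 -> r1=0x70
body[2] mov  r3, #0x78 -> r3=0x78
body[3] sub  r4, r0, r5 -> r4=0x28
epilogue: pop r4=0xa8, sp=0xe2
epilogue: pop r3=0x45, sp=0xe3
r4 is callee-saved -> restored

REG = 0xa8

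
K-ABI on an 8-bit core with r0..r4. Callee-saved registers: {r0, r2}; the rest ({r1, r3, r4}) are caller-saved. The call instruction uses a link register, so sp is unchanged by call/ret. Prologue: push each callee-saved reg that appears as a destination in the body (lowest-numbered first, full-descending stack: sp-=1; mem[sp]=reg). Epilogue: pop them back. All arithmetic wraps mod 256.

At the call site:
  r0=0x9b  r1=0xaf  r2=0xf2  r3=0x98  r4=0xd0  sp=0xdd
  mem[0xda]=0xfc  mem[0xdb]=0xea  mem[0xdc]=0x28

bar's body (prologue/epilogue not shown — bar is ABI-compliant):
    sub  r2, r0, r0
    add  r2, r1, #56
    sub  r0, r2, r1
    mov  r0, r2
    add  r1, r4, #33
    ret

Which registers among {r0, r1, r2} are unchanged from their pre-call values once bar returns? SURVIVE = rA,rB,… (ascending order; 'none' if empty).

SURVIVE = r0,r2

prologue: push r0 -> mem[0xdc]=0x9b, sp=0xdc
prologue: push r2 -> mem[0xdb]=0xf2, sp=0xdb
body[0] sub  r2, r0, r0 -> r2=0x00
body[1] add  r2, r1, #56 -> r2=0xe7
body[2] sub  r0, r2, r1 -> r0=0x38
body[3] mov  r0, r2 -> r0=0xe7
body[4] add  r1, r4, #33 -> r1=0xf1
epilogue: pop r2=0xf2, sp=0xdc
epilogue: pop r0=0x9b, sp=0xdd
r0: callee-saved, written=True
r1: caller-saved, written=True
r2: callee-saved, written=True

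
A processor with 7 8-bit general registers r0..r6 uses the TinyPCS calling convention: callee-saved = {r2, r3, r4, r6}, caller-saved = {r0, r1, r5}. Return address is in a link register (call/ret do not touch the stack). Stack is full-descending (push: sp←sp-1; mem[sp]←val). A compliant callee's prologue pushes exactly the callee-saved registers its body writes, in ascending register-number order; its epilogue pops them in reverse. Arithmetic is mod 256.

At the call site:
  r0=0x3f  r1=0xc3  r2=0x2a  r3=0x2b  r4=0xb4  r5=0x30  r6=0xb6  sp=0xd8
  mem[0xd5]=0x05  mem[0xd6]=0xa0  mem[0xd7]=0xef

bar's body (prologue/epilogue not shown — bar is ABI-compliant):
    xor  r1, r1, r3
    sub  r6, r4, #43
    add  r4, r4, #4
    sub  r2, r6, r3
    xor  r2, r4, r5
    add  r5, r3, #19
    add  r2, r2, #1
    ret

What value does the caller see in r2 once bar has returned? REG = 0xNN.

REG = 0x2a

prologue: push r2 → mem[0xd7]=0x2a, sp=0xd7
prologue: push r4 → mem[0xd6]=0xb4, sp=0xd6
prologue: push r6 → mem[0xd5]=0xb6, sp=0xd5
body[0] xor  r1, r1, r3 → r1=0xe8
body[1] sub  r6, r4, #43 → r6=0x89
body[2] add  r4, r4, #4 → r4=0xb8
body[3] sub  r2, r6, r3 → r2=0x5e
body[4] xor  r2, r4, r5 → r2=0x88
body[5] add  r5, r3, #19 → r5=0x3e
body[6] add  r2, r2, #1 → r2=0x89
epilogue: pop r6=0xb6, sp=0xd6
epilogue: pop r4=0xb4, sp=0xd7
epilogue: pop r2=0x2a, sp=0xd8
r2 is callee-saved → restored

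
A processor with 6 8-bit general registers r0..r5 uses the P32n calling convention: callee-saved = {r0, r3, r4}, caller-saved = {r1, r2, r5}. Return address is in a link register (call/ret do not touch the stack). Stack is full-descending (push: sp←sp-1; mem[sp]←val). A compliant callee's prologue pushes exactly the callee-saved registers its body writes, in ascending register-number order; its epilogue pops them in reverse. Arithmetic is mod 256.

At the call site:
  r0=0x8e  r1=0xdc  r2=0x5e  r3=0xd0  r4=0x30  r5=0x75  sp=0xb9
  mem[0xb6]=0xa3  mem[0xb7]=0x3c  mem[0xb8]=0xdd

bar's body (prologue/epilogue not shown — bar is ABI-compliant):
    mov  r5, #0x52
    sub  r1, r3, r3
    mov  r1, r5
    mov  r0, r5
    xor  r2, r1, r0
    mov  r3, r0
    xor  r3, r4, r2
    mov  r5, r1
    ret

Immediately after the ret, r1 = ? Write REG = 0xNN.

REG = 0x52

prologue: push r0 → mem[0xb8]=0x8e, sp=0xb8
prologue: push r3 → mem[0xb7]=0xd0, sp=0xb7
body[0] mov  r5, #0x52 → r5=0x52
body[1] sub  r1, r3, r3 → r1=0x00
body[2] mov  r1, r5 → r1=0x52
body[3] mov  r0, r5 → r0=0x52
body[4] xor  r2, r1, r0 → r2=0x00
body[5] mov  r3, r0 → r3=0x52
body[6] xor  r3, r4, r2 → r3=0x30
body[7] mov  r5, r1 → r5=0x52
epilogue: pop r3=0xd0, sp=0xb8
epilogue: pop r0=0x8e, sp=0xb9
r1 is caller-saved → body value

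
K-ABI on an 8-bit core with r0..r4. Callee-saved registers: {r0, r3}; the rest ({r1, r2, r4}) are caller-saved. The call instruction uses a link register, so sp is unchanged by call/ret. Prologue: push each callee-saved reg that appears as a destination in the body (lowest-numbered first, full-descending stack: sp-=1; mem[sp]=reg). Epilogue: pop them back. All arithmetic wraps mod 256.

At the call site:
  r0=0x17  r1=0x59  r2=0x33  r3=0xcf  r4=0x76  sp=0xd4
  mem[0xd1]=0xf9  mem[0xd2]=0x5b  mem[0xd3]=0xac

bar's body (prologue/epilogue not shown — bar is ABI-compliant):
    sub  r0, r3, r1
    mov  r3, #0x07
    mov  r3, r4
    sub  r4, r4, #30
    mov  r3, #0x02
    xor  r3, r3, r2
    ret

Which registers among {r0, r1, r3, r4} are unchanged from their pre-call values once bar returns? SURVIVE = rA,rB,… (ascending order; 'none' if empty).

SURVIVE = r0,r1,r3

prologue: push r0 → mem[0xd3]=0x17, sp=0xd3
prologue: push r3 → mem[0xd2]=0xcf, sp=0xd2
body[0] sub  r0, r3, r1 → r0=0x76
body[1] mov  r3, #0x07 → r3=0x07
body[2] mov  r3, r4 → r3=0x76
body[3] sub  r4, r4, #30 → r4=0x58
body[4] mov  r3, #0x02 → r3=0x02
body[5] xor  r3, r3, r2 → r3=0x31
epilogue: pop r3=0xcf, sp=0xd3
epilogue: pop r0=0x17, sp=0xd4
r0: callee-saved, written=True
r1: caller-saved, written=False
r3: callee-saved, written=True
r4: caller-saved, written=True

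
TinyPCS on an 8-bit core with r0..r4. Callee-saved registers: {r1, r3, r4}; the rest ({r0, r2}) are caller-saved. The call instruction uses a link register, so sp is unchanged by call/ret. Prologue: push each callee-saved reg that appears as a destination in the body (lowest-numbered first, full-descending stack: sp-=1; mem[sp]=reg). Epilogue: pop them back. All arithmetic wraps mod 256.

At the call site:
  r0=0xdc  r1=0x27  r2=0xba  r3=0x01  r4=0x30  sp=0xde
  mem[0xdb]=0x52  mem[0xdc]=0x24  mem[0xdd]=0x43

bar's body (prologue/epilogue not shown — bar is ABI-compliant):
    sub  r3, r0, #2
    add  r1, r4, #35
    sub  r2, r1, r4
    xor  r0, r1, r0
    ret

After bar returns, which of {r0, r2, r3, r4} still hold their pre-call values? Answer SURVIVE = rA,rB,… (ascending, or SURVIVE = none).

SURVIVE = r3,r4

prologue: push r1 → mem[0xdd]=0x27, sp=0xdd
prologue: push r3 → mem[0xdc]=0x01, sp=0xdc
body[0] sub  r3, r0, #2 → r3=0xda
body[1] add  r1, r4, #35 → r1=0x53
body[2] sub  r2, r1, r4 → r2=0x23
body[3] xor  r0, r1, r0 → r0=0x8f
epilogue: pop r3=0x01, sp=0xdd
epilogue: pop r1=0x27, sp=0xde
r0: caller-saved, written=True
r2: caller-saved, written=True
r3: callee-saved, written=True
r4: callee-saved, written=False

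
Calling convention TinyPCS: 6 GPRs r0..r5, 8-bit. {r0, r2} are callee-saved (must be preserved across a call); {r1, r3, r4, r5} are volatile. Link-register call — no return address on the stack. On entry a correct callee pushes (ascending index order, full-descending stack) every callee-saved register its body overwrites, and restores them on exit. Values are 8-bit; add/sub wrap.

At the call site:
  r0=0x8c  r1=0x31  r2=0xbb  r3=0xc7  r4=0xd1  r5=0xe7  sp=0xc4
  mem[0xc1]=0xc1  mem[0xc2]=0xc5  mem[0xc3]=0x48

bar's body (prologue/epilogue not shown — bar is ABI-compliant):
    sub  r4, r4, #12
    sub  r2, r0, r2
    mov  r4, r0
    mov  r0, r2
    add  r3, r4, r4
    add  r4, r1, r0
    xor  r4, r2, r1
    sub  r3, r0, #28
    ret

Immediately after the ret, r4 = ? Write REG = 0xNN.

REG = 0xe0

prologue: push r0 → mem[0xc3]=0x8c, sp=0xc3
prologue: push r2 → mem[0xc2]=0xbb, sp=0xc2
body[0] sub  r4, r4, #12 → r4=0xc5
body[1] sub  r2, r0, r2 → r2=0xd1
body[2] mov  r4, r0 → r4=0x8c
body[3] mov  r0, r2 → r0=0xd1
body[4] add  r3, r4, r4 → r3=0x18
body[5] add  r4, r1, r0 → r4=0x02
body[6] xor  r4, r2, r1 → r4=0xe0
body[7] sub  r3, r0, #28 → r3=0xb5
epilogue: pop r2=0xbb, sp=0xc3
epilogue: pop r0=0x8c, sp=0xc4
r4 is caller-saved → body value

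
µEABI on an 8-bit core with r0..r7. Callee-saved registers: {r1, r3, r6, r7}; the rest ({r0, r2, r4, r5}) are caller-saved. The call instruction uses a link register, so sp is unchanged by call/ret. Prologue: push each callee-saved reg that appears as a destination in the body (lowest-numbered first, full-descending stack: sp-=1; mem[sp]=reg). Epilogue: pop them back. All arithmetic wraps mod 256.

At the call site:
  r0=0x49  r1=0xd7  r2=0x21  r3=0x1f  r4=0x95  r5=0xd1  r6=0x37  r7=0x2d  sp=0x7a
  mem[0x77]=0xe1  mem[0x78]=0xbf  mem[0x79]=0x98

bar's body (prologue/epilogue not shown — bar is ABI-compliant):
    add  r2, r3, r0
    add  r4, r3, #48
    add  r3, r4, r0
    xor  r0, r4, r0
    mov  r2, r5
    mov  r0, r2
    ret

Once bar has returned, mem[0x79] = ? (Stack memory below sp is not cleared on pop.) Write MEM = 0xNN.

prologue: push r3 -> mem[0x79]=0x1f, sp=0x79
body[0] add  r2, r3, r0 -> r2=0x68
body[1] add  r4, r3, #48 -> r4=0x4f
body[2] add  r3, r4, r0 -> r3=0x98
body[3] xor  r0, r4, r0 -> r0=0x06
body[4] mov  r2, r5 -> r2=0xd1
body[5] mov  r0, r2 -> r0=0xd1
epilogue: pop r3=0x1f, sp=0x7a
prologue pushed ['r3'] at ['0x79']

MEM = 0x1f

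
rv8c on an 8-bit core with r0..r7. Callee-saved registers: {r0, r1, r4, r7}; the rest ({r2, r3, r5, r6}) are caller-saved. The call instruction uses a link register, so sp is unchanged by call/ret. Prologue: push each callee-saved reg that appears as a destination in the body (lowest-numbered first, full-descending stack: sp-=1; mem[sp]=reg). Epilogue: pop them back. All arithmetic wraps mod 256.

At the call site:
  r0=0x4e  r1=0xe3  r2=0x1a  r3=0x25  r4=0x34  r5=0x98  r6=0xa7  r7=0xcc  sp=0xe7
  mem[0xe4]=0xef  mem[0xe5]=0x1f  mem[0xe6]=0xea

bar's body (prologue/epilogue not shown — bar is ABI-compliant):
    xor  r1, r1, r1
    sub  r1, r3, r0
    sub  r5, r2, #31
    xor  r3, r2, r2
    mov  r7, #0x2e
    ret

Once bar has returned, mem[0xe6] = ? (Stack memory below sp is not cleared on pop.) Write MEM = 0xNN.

prologue: push r1 -> mem[0xe6]=0xe3, sp=0xe6
prologue: push r7 -> mem[0xe5]=0xcc, sp=0xe5
body[0] xor  r1, r1, r1 -> r1=0x00
body[1] sub  r1, r3, r0 -> r1=0xd7
body[2] sub  r5, r2, #31 -> r5=0xfb
body[3] xor  r3, r2, r2 -> r3=0x00
body[4] mov  r7, #0x2e -> r7=0x2e
epilogue: pop r7=0xcc, sp=0xe6
epilogue: pop r1=0xe3, sp=0xe7
prologue pushed ['r1', 'r7'] at ['0xe6', '0xe5']

MEM = 0xe3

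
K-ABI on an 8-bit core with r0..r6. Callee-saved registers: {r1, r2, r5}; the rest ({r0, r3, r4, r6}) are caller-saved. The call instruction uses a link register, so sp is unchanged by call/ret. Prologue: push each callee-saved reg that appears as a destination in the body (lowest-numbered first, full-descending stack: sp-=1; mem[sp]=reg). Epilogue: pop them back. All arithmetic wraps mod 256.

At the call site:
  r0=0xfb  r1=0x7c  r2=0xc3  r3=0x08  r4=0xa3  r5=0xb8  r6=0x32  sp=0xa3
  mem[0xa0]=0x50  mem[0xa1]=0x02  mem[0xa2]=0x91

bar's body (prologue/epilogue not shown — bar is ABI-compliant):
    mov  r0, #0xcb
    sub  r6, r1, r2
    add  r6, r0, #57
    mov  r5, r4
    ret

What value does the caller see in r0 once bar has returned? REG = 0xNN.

REG = 0xcb

prologue: push r5 → mem[0xa2]=0xb8, sp=0xa2
body[0] mov  r0, #0xcb → r0=0xcb
body[1] sub  r6, r1, r2 → r6=0xb9
body[2] add  r6, r0, #57 → r6=0x04
body[3] mov  r5, r4 → r5=0xa3
epilogue: pop r5=0xb8, sp=0xa3
r0 is caller-saved → body value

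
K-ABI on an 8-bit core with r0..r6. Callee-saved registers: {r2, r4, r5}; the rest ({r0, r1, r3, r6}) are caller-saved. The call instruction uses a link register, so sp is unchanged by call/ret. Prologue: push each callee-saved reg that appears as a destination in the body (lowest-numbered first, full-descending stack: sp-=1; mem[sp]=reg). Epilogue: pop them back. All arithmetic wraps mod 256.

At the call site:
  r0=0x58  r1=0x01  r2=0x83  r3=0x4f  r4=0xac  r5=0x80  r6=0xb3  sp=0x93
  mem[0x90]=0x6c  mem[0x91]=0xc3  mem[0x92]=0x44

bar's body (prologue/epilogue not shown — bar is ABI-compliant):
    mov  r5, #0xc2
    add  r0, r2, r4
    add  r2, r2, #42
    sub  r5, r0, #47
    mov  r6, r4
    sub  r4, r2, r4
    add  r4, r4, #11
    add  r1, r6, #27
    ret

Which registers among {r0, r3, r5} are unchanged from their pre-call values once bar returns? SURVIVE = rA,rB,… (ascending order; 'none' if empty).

SURVIVE = r3,r5

prologue: push r2 -> mem[0x92]=0x83, sp=0x92
prologue: push r4 -> mem[0x91]=0xac, sp=0x91
prologue: push r5 -> mem[0x90]=0x80, sp=0x90
body[0] mov  r5, #0xc2 -> r5=0xc2
body[1] add  r0, r2, r4 -> r0=0x2f
body[2] add  r2, r2, #42 -> r2=0xad
body[3] sub  r5, r0, #47 -> r5=0x00
body[4] mov  r6, r4 -> r6=0xac
body[5] sub  r4, r2, r4 -> r4=0x01
body[6] add  r4, r4, #11 -> r4=0x0c
body[7] add  r1, r6, #27 -> r1=0xc7
epilogue: pop r5=0x80, sp=0x91
epilogue: pop r4=0xac, sp=0x92
epilogue: pop r2=0x83, sp=0x93
r0: caller-saved, written=True
r3: caller-saved, written=False
r5: callee-saved, written=True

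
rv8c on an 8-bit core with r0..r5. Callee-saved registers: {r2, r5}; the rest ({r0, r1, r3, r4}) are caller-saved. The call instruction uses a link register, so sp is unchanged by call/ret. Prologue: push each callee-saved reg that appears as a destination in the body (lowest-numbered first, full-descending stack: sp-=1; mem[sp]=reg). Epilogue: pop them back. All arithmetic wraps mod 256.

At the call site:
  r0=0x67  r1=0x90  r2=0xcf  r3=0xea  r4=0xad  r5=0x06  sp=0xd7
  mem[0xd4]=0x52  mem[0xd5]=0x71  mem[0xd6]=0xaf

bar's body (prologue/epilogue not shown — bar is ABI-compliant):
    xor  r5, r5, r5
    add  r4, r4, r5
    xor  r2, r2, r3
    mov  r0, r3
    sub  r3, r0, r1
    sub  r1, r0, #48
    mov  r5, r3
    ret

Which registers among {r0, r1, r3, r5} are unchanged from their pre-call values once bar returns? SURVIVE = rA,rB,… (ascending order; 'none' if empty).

prologue: push r2 -> mem[0xd6]=0xcf, sp=0xd6
prologue: push r5 -> mem[0xd5]=0x06, sp=0xd5
body[0] xor  r5, r5, r5 -> r5=0x00
body[1] add  r4, r4, r5 -> r4=0xad
body[2] xor  r2, r2, r3 -> r2=0x25
body[3] mov  r0, r3 -> r0=0xea
body[4] sub  r3, r0, r1 -> r3=0x5a
body[5] sub  r1, r0, #48 -> r1=0xba
body[6] mov  r5, r3 -> r5=0x5a
epilogue: pop r5=0x06, sp=0xd6
epilogue: pop r2=0xcf, sp=0xd7
r0: caller-saved, written=True
r1: caller-saved, written=True
r3: caller-saved, written=True
r5: callee-saved, written=True

SURVIVE = r5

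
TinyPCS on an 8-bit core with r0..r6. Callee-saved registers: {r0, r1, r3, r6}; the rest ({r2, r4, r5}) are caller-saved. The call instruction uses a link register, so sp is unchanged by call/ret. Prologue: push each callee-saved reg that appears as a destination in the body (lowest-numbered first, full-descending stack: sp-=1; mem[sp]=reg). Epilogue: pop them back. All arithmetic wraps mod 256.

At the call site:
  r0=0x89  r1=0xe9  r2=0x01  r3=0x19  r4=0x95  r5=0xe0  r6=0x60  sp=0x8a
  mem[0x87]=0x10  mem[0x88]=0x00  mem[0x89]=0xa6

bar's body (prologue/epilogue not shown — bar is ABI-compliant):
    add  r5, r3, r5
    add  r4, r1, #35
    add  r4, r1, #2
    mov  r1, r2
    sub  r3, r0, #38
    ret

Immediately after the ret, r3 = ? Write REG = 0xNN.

prologue: push r1 -> mem[0x89]=0xe9, sp=0x89
prologue: push r3 -> mem[0x88]=0x19, sp=0x88
body[0] add  r5, r3, r5 -> r5=0xf9
body[1] add  r4, r1, #35 -> r4=0x0c
body[2] add  r4, r1, #2 -> r4=0xeb
body[3] mov  r1, r2 -> r1=0x01
body[4] sub  r3, r0, #38 -> r3=0x63
epilogue: pop r3=0x19, sp=0x89
epilogue: pop r1=0xe9, sp=0x8a
r3 is callee-saved -> restored

REG = 0x19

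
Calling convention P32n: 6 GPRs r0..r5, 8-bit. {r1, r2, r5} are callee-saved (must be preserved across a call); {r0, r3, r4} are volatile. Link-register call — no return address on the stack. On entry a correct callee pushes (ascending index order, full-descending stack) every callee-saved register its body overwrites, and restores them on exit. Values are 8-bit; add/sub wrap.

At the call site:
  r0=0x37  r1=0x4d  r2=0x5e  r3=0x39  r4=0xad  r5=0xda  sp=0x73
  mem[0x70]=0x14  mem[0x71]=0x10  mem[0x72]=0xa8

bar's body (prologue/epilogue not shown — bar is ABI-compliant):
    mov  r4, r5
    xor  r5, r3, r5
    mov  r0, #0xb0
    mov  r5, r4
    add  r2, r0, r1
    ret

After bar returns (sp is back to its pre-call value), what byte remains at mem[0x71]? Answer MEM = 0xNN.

MEM = 0xda

prologue: push r2 → mem[0x72]=0x5e, sp=0x72
prologue: push r5 → mem[0x71]=0xda, sp=0x71
body[0] mov  r4, r5 → r4=0xda
body[1] xor  r5, r3, r5 → r5=0xe3
body[2] mov  r0, #0xb0 → r0=0xb0
body[3] mov  r5, r4 → r5=0xda
body[4] add  r2, r0, r1 → r2=0xfd
epilogue: pop r5=0xda, sp=0x72
epilogue: pop r2=0x5e, sp=0x73
prologue pushed ['r2', 'r5'] at ['0x72', '0x71']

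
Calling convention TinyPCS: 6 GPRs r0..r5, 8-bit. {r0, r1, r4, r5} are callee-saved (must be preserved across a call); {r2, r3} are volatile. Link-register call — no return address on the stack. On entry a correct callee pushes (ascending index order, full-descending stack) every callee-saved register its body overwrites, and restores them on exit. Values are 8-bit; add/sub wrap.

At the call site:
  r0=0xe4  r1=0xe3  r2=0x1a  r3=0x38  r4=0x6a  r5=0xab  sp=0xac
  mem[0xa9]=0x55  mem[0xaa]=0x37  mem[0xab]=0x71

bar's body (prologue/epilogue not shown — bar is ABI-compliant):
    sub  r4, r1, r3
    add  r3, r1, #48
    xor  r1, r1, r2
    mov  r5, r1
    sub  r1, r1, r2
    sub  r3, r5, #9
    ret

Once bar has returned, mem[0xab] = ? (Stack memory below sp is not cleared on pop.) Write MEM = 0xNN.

prologue: push r1 → mem[0xab]=0xe3, sp=0xab
prologue: push r4 → mem[0xaa]=0x6a, sp=0xaa
prologue: push r5 → mem[0xa9]=0xab, sp=0xa9
body[0] sub  r4, r1, r3 → r4=0xab
body[1] add  r3, r1, #48 → r3=0x13
body[2] xor  r1, r1, r2 → r1=0xf9
body[3] mov  r5, r1 → r5=0xf9
body[4] sub  r1, r1, r2 → r1=0xdf
body[5] sub  r3, r5, #9 → r3=0xf0
epilogue: pop r5=0xab, sp=0xaa
epilogue: pop r4=0x6a, sp=0xab
epilogue: pop r1=0xe3, sp=0xac
prologue pushed ['r1', 'r4', 'r5'] at ['0xab', '0xaa', '0xa9']

MEM = 0xe3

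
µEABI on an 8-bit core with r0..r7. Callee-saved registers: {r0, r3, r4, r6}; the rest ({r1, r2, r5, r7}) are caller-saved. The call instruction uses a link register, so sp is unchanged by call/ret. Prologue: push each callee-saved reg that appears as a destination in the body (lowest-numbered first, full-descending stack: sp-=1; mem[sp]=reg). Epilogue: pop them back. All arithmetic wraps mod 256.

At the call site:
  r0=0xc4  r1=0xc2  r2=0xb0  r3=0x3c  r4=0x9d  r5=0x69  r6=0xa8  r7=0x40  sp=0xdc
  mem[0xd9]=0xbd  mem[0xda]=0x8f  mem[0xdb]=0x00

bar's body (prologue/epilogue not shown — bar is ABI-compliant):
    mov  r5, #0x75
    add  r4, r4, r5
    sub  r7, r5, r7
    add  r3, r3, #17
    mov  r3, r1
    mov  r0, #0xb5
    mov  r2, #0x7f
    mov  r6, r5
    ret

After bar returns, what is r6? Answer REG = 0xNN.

REG = 0xa8

prologue: push r0 → mem[0xdb]=0xc4, sp=0xdb
prologue: push r3 → mem[0xda]=0x3c, sp=0xda
prologue: push r4 → mem[0xd9]=0x9d, sp=0xd9
prologue: push r6 → mem[0xd8]=0xa8, sp=0xd8
body[0] mov  r5, #0x75 → r5=0x75
body[1] add  r4, r4, r5 → r4=0x12
body[2] sub  r7, r5, r7 → r7=0x35
body[3] add  r3, r3, #17 → r3=0x4d
body[4] mov  r3, r1 → r3=0xc2
body[5] mov  r0, #0xb5 → r0=0xb5
body[6] mov  r2, #0x7f → r2=0x7f
body[7] mov  r6, r5 → r6=0x75
epilogue: pop r6=0xa8, sp=0xd9
epilogue: pop r4=0x9d, sp=0xda
epilogue: pop r3=0x3c, sp=0xdb
epilogue: pop r0=0xc4, sp=0xdc
r6 is callee-saved → restored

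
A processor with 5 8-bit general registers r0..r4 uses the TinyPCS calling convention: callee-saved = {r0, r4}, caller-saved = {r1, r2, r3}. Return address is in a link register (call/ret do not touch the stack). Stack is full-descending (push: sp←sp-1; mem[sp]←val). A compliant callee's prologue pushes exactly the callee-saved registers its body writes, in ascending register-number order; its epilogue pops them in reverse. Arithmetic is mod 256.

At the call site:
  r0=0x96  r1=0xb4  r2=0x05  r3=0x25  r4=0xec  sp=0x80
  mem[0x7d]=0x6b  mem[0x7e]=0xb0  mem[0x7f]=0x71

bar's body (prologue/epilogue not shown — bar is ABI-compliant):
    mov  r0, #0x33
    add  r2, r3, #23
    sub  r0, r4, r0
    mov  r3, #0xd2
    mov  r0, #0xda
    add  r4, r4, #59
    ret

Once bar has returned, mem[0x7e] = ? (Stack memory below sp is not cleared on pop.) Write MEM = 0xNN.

prologue: push r0 → mem[0x7f]=0x96, sp=0x7f
prologue: push r4 → mem[0x7e]=0xec, sp=0x7e
body[0] mov  r0, #0x33 → r0=0x33
body[1] add  r2, r3, #23 → r2=0x3c
body[2] sub  r0, r4, r0 → r0=0xb9
body[3] mov  r3, #0xd2 → r3=0xd2
body[4] mov  r0, #0xda → r0=0xda
body[5] add  r4, r4, #59 → r4=0x27
epilogue: pop r4=0xec, sp=0x7f
epilogue: pop r0=0x96, sp=0x80
prologue pushed ['r0', 'r4'] at ['0x7f', '0x7e']

MEM = 0xec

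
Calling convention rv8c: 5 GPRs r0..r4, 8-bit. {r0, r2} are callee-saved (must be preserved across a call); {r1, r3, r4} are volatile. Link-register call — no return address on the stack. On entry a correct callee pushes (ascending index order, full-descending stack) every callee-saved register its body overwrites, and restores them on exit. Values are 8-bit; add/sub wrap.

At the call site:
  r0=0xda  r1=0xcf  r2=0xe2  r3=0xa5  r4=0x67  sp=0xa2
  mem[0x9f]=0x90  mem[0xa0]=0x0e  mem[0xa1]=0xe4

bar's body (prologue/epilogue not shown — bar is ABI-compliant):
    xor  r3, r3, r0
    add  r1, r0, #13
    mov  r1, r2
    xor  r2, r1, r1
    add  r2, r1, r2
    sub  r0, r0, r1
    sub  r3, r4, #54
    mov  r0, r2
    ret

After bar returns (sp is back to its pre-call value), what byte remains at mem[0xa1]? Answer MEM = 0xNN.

prologue: push r0 → mem[0xa1]=0xda, sp=0xa1
prologue: push r2 → mem[0xa0]=0xe2, sp=0xa0
body[0] xor  r3, r3, r0 → r3=0x7f
body[1] add  r1, r0, #13 → r1=0xe7
body[2] mov  r1, r2 → r1=0xe2
body[3] xor  r2, r1, r1 → r2=0x00
body[4] add  r2, r1, r2 → r2=0xe2
body[5] sub  r0, r0, r1 → r0=0xf8
body[6] sub  r3, r4, #54 → r3=0x31
body[7] mov  r0, r2 → r0=0xe2
epilogue: pop r2=0xe2, sp=0xa1
epilogue: pop r0=0xda, sp=0xa2
prologue pushed ['r0', 'r2'] at ['0xa1', '0xa0']

MEM = 0xda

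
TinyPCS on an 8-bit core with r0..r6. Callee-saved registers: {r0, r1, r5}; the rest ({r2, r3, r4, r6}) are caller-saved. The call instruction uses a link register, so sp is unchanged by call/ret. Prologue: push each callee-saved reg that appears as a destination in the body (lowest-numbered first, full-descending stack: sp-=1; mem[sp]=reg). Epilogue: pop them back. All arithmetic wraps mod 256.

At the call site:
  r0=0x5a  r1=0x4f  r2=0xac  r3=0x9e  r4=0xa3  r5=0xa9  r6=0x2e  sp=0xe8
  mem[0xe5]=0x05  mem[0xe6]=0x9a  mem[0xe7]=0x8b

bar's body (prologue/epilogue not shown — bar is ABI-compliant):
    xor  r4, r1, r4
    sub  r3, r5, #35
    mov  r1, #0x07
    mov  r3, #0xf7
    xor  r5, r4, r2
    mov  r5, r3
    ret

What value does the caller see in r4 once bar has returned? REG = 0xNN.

prologue: push r1 → mem[0xe7]=0x4f, sp=0xe7
prologue: push r5 → mem[0xe6]=0xa9, sp=0xe6
body[0] xor  r4, r1, r4 → r4=0xec
body[1] sub  r3, r5, #35 → r3=0x86
body[2] mov  r1, #0x07 → r1=0x07
body[3] mov  r3, #0xf7 → r3=0xf7
body[4] xor  r5, r4, r2 → r5=0x40
body[5] mov  r5, r3 → r5=0xf7
epilogue: pop r5=0xa9, sp=0xe7
epilogue: pop r1=0x4f, sp=0xe8
r4 is caller-saved → body value

REG = 0xec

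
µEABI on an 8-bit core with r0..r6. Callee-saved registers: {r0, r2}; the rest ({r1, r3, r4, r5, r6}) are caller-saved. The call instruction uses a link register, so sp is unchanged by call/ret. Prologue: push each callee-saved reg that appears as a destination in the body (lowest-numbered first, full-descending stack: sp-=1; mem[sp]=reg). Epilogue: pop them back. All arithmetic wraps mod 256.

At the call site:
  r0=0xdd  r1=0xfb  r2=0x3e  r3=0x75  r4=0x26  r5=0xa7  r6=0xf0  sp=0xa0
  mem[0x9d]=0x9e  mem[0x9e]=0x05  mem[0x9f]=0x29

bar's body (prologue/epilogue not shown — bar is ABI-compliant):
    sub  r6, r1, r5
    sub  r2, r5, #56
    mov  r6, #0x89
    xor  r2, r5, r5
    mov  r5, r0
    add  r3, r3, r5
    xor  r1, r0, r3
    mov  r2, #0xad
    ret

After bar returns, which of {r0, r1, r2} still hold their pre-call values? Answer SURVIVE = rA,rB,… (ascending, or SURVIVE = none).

prologue: push r2 → mem[0x9f]=0x3e, sp=0x9f
body[0] sub  r6, r1, r5 → r6=0x54
body[1] sub  r2, r5, #56 → r2=0x6f
body[2] mov  r6, #0x89 → r6=0x89
body[3] xor  r2, r5, r5 → r2=0x00
body[4] mov  r5, r0 → r5=0xdd
body[5] add  r3, r3, r5 → r3=0x52
body[6] xor  r1, r0, r3 → r1=0x8f
body[7] mov  r2, #0xad → r2=0xad
epilogue: pop r2=0x3e, sp=0xa0
r0: callee-saved, written=False
r1: caller-saved, written=True
r2: callee-saved, written=True

SURVIVE = r0,r2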